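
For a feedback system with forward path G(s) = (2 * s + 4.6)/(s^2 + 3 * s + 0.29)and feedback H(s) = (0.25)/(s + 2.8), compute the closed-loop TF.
Closed-loop T = G/(1+GH).
Numerator: G_num * H_den = 2*s^2 + 10.2*s + 12.88.
Denominator: G_den * H_den + G_num * H_num = (s^3 + 5.8*s^2 + 8.69*s + 0.812) + (0.5*s + 1.15) = s^3 + 5.8*s^2 + 9.19*s + 1.962.
T(s) = (2*s^2 + 10.2*s + 12.88)/(s^3 + 5.8*s^2 + 9.19*s + 1.962)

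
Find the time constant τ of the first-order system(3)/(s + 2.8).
First-order system: τ = -1/pole. Pole = -2.8. τ = -1/(-2.8) = 0.3571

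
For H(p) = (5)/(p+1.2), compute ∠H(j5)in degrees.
Substitute p = j*5: H(j5) = 0.226929 - 0.945537j.
∠H(j5) = atan2(Im, Re) = atan2(-0.945537, 0.226929) = -76.50°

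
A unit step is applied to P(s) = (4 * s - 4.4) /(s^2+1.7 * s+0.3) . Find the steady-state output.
FVT: lim_{t→∞} y(t) = lim_{s→0} s*Y(s) where Y(s) = P(s)/s.
= lim_{s→0} P(s) = P(0) = num(0)/den(0) = -4.4/0.3 = -14.67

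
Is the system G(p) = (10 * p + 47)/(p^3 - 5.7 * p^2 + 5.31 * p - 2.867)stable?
Denominator: p^3 - 5.7*p^2 + 5.31*p - 2.867 = (p - 4.7)(p^2 - p + 0.61). Poles: 0.5 + 0.6j, 0.5 - 0.6j, 4.7. All Re(p)<0: No (unstable)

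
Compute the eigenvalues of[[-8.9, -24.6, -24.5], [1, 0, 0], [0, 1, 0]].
Eigenvalues solve det(λI - A) = 0.
Characteristic polynomial: λ^3 + 8.9*λ^2 + 24.6*λ + 24.5 = 0.
Factor: (λ + 4.9)(λ^2 + 4*λ + 5) = 0.
Roots: -2 + 1j, -2 - 1j, -4.9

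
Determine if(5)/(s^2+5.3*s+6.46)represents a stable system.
Denominator: s^2 + 5.3*s + 6.46 = (s + 3.4)(s + 1.9). Poles: -1.9, -3.4. All Re(p)<0: Yes (stable)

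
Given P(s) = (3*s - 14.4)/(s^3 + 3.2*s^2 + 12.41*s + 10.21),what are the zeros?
Set numerator = 0: 3*s - 14.4 = 0 → Zeros: 4.8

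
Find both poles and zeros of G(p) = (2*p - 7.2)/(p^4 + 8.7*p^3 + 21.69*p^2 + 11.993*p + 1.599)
Set denominator = 0: p^4 + 8.7*p^3 + 21.69*p^2 + 11.993*p + 1.599 = (p + 3.9)(p + 4.1)(p + 0.5)(p + 0.2) = 0 → Poles: -0.2, -0.5, -3.9, -4.1
Set numerator = 0: 2*p - 7.2 = 0 → Zeros: 3.6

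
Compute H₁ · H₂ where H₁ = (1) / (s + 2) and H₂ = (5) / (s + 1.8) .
Series: H = H₁ · H₂ = (n₁·n₂)/(d₁·d₂).
Num: n₁·n₂ = 5. Den: d₁·d₂ = s^2 + 3.8*s + 3.6.
H(s) = (5)/(s^2 + 3.8*s + 3.6)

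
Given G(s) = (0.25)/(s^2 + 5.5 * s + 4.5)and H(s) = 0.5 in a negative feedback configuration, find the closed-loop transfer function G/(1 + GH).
Closed-loop T = G/(1+GH).
Numerator: G_num * H_den = 0.25.
Denominator: G_den * H_den + G_num * H_num = (s^2 + 5.5*s + 4.5) + (0.125) = s^2 + 5.5*s + 4.625.
T(s) = (0.25)/(s^2 + 5.5*s + 4.625)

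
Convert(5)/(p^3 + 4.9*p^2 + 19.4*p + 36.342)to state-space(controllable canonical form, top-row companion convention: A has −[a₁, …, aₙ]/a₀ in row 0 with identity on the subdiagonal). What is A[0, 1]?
Reachable canonical form for den = p^3 + 4.9*p^2 + 19.4*p + 36.342: top row of A = -[a₁,a₂,...,aₙ]/a₀, ones on the subdiagonal, zeros elsewhere.
A = [[-4.9, -19.4, -36.342], [1, 0, 0], [0, 1, 0]].
A[0,1] = -19.4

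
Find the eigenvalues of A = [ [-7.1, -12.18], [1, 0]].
Eigenvalues solve det(λI - A) = 0.
Characteristic polynomial: λ^2 + 7.1*λ + 12.18 = 0.
Factor: (λ + 2.9)(λ + 4.2) = 0.
Roots: -2.9, -4.2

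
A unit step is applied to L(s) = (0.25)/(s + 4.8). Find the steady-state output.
FVT: lim_{t→∞} y(t) = lim_{s→0} s*Y(s) where Y(s) = L(s)/s.
= lim_{s→0} L(s) = L(0) = num(0)/den(0) = 0.25/4.8 = 0.05208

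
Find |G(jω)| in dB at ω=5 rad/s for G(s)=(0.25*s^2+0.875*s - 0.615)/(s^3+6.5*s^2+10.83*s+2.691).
Substitute s = j*5: G(j5) = 0.0257577 - 0.0387959j.
|G(j5)| = sqrt(Re² + Im²) = 0.04657.
20*log₁₀(0.04657) = -26.64 dB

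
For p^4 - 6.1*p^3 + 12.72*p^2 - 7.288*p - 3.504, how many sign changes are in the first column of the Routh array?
Routh array:
p^4: [1, 12.72, -3.504]; p^3: [-6.1, -7.288]; p^2: [11.5252, -3.504]; p^1: [-9.14257]; p^0: [-3.504]
First column: [1, -6.1, 11.5252, -9.14257, -3.504]. Sign changes = 3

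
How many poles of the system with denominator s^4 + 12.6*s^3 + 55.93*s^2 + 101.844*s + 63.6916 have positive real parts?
s^4 + 12.6*s^3 + 55.93*s^2 + 101.844*s + 63.6916 = (s + 4.3)(s + 4.6)(s + 2.3)(s + 1.4). Poles: -1.4, -2.3, -4.3, -4.6. RHP poles (Re>0): 0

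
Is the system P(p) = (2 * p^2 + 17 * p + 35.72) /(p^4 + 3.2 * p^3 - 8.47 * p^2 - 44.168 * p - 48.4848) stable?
Denominator: p^4 + 3.2*p^3 - 8.47*p^2 - 44.168*p - 48.4848 = (p - 3.6)(p + 2.8)(p^2 + 4*p + 4.81). Poles: -2 + 0.9j, -2 - 0.9j, -2.8, 3.6. All Re(p)<0: No (unstable)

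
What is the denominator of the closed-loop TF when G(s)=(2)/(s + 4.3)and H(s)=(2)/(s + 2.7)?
Characteristic poly = G_den * H_den + G_num * H_num = (s^2 + 7*s + 11.61) + (4) = s^2 + 7*s + 15.61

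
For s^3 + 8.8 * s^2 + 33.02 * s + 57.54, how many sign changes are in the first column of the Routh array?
Routh array:
s^3: [1, 33.02]; s^2: [8.8, 57.54]; s^1: [26.4814]; s^0: [57.54]
First column: [1, 8.8, 26.4814, 57.54]. Sign changes = 0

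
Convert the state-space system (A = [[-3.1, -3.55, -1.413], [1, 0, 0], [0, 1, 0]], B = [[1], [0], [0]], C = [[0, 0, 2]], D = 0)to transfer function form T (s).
T(s) = C(sI - A)⁻¹B + D.
Characteristic polynomial det(sI - A) = s^3 + 3.1*s^2 + 3.55*s + 1.413.
Numerator from C·adj(sI-A)·B + D·det(sI-A) = 2.
T(s) = (2)/(s^3 + 3.1*s^2 + 3.55*s + 1.413)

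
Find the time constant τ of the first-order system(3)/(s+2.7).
First-order system: τ = -1/pole. Pole = -2.7. τ = -1/(-2.7) = 0.3704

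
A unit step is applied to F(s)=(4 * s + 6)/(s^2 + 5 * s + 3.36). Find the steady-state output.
FVT: lim_{t→∞} y(t) = lim_{s→0} s*Y(s) where Y(s) = F(s)/s.
= lim_{s→0} F(s) = F(0) = num(0)/den(0) = 6/3.36 = 1.786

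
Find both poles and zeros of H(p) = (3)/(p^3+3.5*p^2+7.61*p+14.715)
Set denominator = 0: p^3 + 3.5*p^2 + 7.61*p + 14.715 = (p + 2.7)(p^2 + 0.8*p + 5.45) = 0 → Poles: -0.4 + 2.3j, -0.4 - 2.3j, -2.7
Numerator is a nonzero constant (3) → Zeros: none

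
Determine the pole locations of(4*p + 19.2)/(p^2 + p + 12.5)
Set denominator = 0: p^2 + p + 12.5 = 0 → Poles: -0.5 + 3.5j, -0.5 - 3.5j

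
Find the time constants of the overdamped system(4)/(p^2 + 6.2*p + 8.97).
Overdamped: real poles at -3.9, -2.3. τ = -1/pole → τ₁ = 0.2564, τ₂ = 0.4348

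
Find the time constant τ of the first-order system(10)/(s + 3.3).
First-order system: τ = -1/pole. Pole = -3.3. τ = -1/(-3.3) = 0.303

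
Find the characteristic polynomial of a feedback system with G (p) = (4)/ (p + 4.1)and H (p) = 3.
Characteristic poly = G_den * H_den + G_num * H_num = (p + 4.1) + (12) = p + 16.1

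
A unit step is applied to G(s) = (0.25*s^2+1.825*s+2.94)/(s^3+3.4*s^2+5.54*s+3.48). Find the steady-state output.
FVT: lim_{t→∞} y(t) = lim_{s→0} s*Y(s) where Y(s) = G(s)/s.
= lim_{s→0} G(s) = G(0) = num(0)/den(0) = 2.94/3.48 = 0.8448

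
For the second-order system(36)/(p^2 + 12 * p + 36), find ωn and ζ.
Standard form: ωn²/(p²+2ζωn·p+ωn²).
const=36=ωn² → ωn=6, p coeff=12=2ζωn → ζ=1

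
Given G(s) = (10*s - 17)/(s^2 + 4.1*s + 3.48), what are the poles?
Set denominator = 0: s^2 + 4.1*s + 3.48 = (s + 2.9)(s + 1.2) = 0 → Poles: -1.2, -2.9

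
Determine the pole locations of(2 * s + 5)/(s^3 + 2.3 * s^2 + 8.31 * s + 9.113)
Set denominator = 0: s^3 + 2.3*s^2 + 8.31*s + 9.113 = (s + 1.3)(s^2 + s + 7.01) = 0 → Poles: -0.5 + 2.6j, -0.5 - 2.6j, -1.3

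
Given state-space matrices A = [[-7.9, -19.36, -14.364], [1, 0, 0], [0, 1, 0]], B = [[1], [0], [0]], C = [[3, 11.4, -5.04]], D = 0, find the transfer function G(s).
G(s) = C(sI - A)⁻¹B + D.
Characteristic polynomial det(sI - A) = s^3 + 7.9*s^2 + 19.36*s + 14.364.
Numerator from C·adj(sI-A)·B + D·det(sI-A) = 3*s^2 + 11.4*s - 5.04.
G(s) = (3*s^2 + 11.4*s - 5.04)/(s^3 + 7.9*s^2 + 19.36*s + 14.364)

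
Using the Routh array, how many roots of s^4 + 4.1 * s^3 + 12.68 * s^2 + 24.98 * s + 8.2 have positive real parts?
Routh array:
s^4: [1, 12.68, 8.2]; s^3: [4.1, 24.98]; s^2: [6.58732, 8.2]; s^1: [19.8763]; s^0: [8.2]
First column: [1, 4.1, 6.58732, 19.8763, 8.2]. Sign changes = RHP roots = 0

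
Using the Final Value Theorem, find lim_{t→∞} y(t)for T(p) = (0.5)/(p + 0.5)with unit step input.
FVT: lim_{t→∞} y(t) = lim_{p→0} p*Y(p) where Y(p) = T(p)/p.
= lim_{p→0} T(p) = T(0) = num(0)/den(0) = 0.5/0.5 = 1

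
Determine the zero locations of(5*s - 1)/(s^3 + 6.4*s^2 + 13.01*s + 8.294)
Set numerator = 0: 5*s - 1 = 0 → Zeros: 0.2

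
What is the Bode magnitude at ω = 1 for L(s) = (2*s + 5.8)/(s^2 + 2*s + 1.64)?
Substitute s = j*1: L(j1) = 1.74891 - 2.34035j.
|L(j1)| = sqrt(Re² + Im²) = 2.922.
20*log₁₀(2.922) = 9.31 dB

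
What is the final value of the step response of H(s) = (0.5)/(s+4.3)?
FVT: lim_{t→∞} y(t) = lim_{s→0} s*Y(s) where Y(s) = H(s)/s.
= lim_{s→0} H(s) = H(0) = num(0)/den(0) = 0.5/4.3 = 0.1163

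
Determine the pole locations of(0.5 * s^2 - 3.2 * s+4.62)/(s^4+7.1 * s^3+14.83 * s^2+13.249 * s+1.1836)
Set denominator = 0: s^4 + 7.1*s^3 + 14.83*s^2 + 13.249*s + 1.1836 = (s + 0.1)(s + 4.4)(s^2 + 2.6*s + 2.69) = 0 → Poles: -0.1, -1.3 + 1j, -1.3 - 1j, -4.4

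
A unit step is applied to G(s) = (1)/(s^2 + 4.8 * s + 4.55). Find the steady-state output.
FVT: lim_{t→∞} y(t) = lim_{s→0} s*Y(s) where Y(s) = G(s)/s.
= lim_{s→0} G(s) = G(0) = num(0)/den(0) = 1/4.55 = 0.2198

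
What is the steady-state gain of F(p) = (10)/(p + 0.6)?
DC gain = F(0) = num(0)/den(0) = 10/0.6 = 16.67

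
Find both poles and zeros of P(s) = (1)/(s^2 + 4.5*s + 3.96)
Set denominator = 0: s^2 + 4.5*s + 3.96 = (s + 1.2)(s + 3.3) = 0 → Poles: -1.2, -3.3
Numerator is a nonzero constant (1) → Zeros: none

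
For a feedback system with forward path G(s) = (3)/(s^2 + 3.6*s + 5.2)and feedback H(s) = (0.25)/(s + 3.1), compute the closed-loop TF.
Closed-loop T = G/(1+GH).
Numerator: G_num * H_den = 3*s + 9.3.
Denominator: G_den * H_den + G_num * H_num = (s^3 + 6.7*s^2 + 16.36*s + 16.12) + (0.75) = s^3 + 6.7*s^2 + 16.36*s + 16.87.
T(s) = (3*s + 9.3)/(s^3 + 6.7*s^2 + 16.36*s + 16.87)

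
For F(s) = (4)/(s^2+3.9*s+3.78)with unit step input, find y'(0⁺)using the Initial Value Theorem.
IVT: y'(0⁺) = lim_{s→∞} s²·Y(s) = lim_{s→∞} s·F(s).
deg(num) = 0, deg(den) = 2, relative degree = 2 ≥ 2, so s·F(s) → 0. Initial slope = 0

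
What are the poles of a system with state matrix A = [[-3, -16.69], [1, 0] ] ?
Eigenvalues solve det(λI - A) = 0.
Characteristic polynomial: λ^2 + 3*λ + 16.69 = 0.
Roots: -1.5 + 3.8j, -1.5 - 3.8j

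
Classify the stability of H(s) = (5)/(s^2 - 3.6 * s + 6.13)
Denominator: s^2 - 3.6*s + 6.13. Poles: 1.8 + 1.7j, 1.8 - 1.7j. Unstable (2 pole(s) in RHP)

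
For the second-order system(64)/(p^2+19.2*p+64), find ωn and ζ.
Standard form: ωn²/(p²+2ζωn·p+ωn²).
const=64=ωn² → ωn=8, p coeff=19.2=2ζωn → ζ=1.2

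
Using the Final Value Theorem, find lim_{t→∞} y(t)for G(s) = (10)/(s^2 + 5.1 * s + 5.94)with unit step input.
FVT: lim_{t→∞} y(t) = lim_{s→0} s*Y(s) where Y(s) = G(s)/s.
= lim_{s→0} G(s) = G(0) = num(0)/den(0) = 10/5.94 = 1.684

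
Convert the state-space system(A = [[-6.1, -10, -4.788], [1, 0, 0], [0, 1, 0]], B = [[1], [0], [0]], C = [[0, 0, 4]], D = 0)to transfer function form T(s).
T(s) = C(sI - A)⁻¹B + D.
Characteristic polynomial det(sI - A) = s^3 + 6.1*s^2 + 10*s + 4.788.
Numerator from C·adj(sI-A)·B + D·det(sI-A) = 4.
T(s) = (4)/(s^3 + 6.1*s^2 + 10*s + 4.788)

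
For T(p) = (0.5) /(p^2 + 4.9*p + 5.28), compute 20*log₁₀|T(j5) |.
Substitute p = j*5: T(j5) = -0.00996837 - 0.0123846j.
|T(j5)| = sqrt(Re² + Im²) = 0.0159.
20*log₁₀(0.0159) = -35.97 dB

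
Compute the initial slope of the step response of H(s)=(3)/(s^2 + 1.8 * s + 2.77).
IVT: y'(0⁺) = lim_{s→∞} s²·Y(s) = lim_{s→∞} s·H(s).
deg(num) = 0, deg(den) = 2, relative degree = 2 ≥ 2, so s·H(s) → 0. Initial slope = 0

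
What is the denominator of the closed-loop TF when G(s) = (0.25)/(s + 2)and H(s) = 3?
Characteristic poly = G_den * H_den + G_num * H_num = (s + 2) + (0.75) = s + 2.75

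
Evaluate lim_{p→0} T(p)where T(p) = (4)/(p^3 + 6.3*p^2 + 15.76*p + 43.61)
DC gain = T(0) = num(0)/den(0) = 4/43.61 = 0.09172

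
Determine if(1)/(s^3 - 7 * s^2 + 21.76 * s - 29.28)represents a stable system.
Denominator: s^3 - 7*s^2 + 21.76*s - 29.28 = (s - 3)(s^2 - 4*s + 9.76). Poles: 2 + 2.4j, 2 - 2.4j, 3. All Re(p)<0: No (unstable)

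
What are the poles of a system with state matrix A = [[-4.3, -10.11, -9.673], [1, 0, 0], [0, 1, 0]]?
Eigenvalues solve det(λI - A) = 0.
Characteristic polynomial: λ^3 + 4.3*λ^2 + 10.11*λ + 9.673 = 0.
Factor: (λ + 1.7)(λ^2 + 2.6*λ + 5.69) = 0.
Roots: -1.3 + 2j, -1.3 - 2j, -1.7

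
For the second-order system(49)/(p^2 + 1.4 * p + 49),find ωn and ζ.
Standard form: ωn²/(p²+2ζωn·p+ωn²).
const=49=ωn² → ωn=7, p coeff=1.4=2ζωn → ζ=0.1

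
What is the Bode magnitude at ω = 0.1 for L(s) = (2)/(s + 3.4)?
Substitute s = j*0.1: L(j0.1) = 0.587727 - 0.0172861j.
|L(j0.1)| = sqrt(Re² + Im²) = 0.588.
20*log₁₀(0.588) = -4.61 dB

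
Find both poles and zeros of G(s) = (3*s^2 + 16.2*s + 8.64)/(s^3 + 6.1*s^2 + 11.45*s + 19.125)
Set denominator = 0: s^3 + 6.1*s^2 + 11.45*s + 19.125 = (s + 4.5)(s^2 + 1.6*s + 4.25) = 0 → Poles: -0.8 + 1.9j, -0.8 - 1.9j, -4.5
Set numerator = 0: 3*s^2 + 16.2*s + 8.64 = 3*(s + 0.6)(s + 4.8) = 0 → Zeros: -0.6, -4.8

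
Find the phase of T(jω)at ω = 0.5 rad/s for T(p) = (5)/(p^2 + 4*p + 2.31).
Substitute p = j*0.5: T(j0.5) = 1.24945 - 1.21306j.
∠T(j0.5) = atan2(Im, Re) = atan2(-1.21306, 1.24945) = -44.15°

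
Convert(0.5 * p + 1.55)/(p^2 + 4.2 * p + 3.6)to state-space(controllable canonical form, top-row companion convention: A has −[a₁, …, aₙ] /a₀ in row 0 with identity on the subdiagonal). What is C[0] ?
Reachable canonical form: C = numerator coefficients (right-aligned, zero-padded to length n).
num = 0.5*p + 1.55, C = [[0.5, 1.55]].
C[0] = 0.5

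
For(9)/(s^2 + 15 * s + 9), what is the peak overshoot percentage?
Standard form: ωn²/(s²+2ζωn·s+ωn²) → ωn = 3, ζ = 2.5.
ζ ≥ 1, so the response is non-oscillatory: peak overshoot = 0%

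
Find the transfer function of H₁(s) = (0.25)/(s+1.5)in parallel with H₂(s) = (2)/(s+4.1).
Parallel: H = H₁ + H₂ = (n₁·d₂ + n₂·d₁)/(d₁·d₂).
n₁·d₂ = 0.25*s + 1.025. n₂·d₁ = 2*s + 3. Sum = 2.25*s + 4.025. d₁·d₂ = s^2 + 5.6*s + 6.15.
H(s) = (2.25*s + 4.025)/(s^2 + 5.6*s + 6.15)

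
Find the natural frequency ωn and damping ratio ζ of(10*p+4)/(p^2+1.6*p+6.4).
Underdamped: complex pole -0.8 + 2.4j. ωn = |pole| = 2.53, ζ = -Re(pole)/ωn = 0.3162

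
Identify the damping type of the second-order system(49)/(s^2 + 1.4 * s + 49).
Standard form: ωn²/(s²+2ζωn·s+ωn²) gives ωn=7, ζ=0.1.
Underdamped (ζ = 0.1 < 1)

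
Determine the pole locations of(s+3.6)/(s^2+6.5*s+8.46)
Set denominator = 0: s^2 + 6.5*s + 8.46 = (s + 1.8)(s + 4.7) = 0 → Poles: -1.8, -4.7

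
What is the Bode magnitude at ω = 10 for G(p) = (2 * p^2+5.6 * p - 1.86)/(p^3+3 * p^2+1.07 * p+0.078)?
Substitute p = j*10: G(j10) = 0.00481109 - 0.202585j.
|G(j10)| = sqrt(Re² + Im²) = 0.2026.
20*log₁₀(0.2026) = -13.87 dB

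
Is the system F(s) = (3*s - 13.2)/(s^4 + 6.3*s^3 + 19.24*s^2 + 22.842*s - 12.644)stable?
Denominator: s^4 + 6.3*s^3 + 19.24*s^2 + 22.842*s - 12.644 = (s - 0.4)(s + 2.9)(s^2 + 3.8*s + 10.9). Poles: -1.9 + 2.7j, -1.9 - 2.7j, -2.9, 0.4. All Re(p)<0: No (unstable)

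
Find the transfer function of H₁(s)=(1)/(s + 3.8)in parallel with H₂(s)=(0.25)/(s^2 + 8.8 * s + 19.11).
Parallel: H = H₁ + H₂ = (n₁·d₂ + n₂·d₁)/(d₁·d₂).
n₁·d₂ = s^2 + 8.8*s + 19.11. n₂·d₁ = 0.25*s + 0.95. Sum = s^2 + 9.05*s + 20.06. d₁·d₂ = s^3 + 12.6*s^2 + 52.55*s + 72.618.
H(s) = (s^2 + 9.05*s + 20.06)/(s^3 + 12.6*s^2 + 52.55*s + 72.618)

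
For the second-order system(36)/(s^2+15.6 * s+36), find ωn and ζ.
Standard form: ωn²/(s²+2ζωn·s+ωn²).
const=36=ωn² → ωn=6, s coeff=15.6=2ζωn → ζ=1.3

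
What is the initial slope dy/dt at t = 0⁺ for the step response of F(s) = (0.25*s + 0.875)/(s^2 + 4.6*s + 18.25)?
IVT: y'(0⁺) = lim_{s→∞} s²·Y(s) = lim_{s→∞} s·F(s).
deg(num) = 1, deg(den) = 2, relative degree = 1, so s·F(s) → (leading num)/(leading den) = 0.25/1 = 0.25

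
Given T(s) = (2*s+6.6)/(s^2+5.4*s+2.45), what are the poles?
Set denominator = 0: s^2 + 5.4*s + 2.45 = (s + 0.5)(s + 4.9) = 0 → Poles: -0.5, -4.9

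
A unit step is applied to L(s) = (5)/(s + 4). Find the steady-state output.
FVT: lim_{t→∞} y(t) = lim_{s→0} s*Y(s) where Y(s) = L(s)/s.
= lim_{s→0} L(s) = L(0) = num(0)/den(0) = 5/4 = 1.25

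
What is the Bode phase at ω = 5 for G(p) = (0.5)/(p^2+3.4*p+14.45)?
Substitute p = j*5: G(j5) = -0.0131775 - 0.0212339j.
∠G(j5) = atan2(Im, Re) = atan2(-0.0212339, -0.0131775) = -121.82°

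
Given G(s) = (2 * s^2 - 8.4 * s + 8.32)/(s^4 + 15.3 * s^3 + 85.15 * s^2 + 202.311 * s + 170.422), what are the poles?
Set denominator = 0: s^4 + 15.3*s^3 + 85.15*s^2 + 202.311*s + 170.422 = (s + 4.7)(s + 3.7)(s + 4.9)(s + 2) = 0 → Poles: -2, -3.7, -4.7, -4.9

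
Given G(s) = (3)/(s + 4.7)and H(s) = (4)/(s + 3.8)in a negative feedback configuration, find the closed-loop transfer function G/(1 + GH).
Closed-loop T = G/(1+GH).
Numerator: G_num * H_den = 3*s + 11.4.
Denominator: G_den * H_den + G_num * H_num = (s^2 + 8.5*s + 17.86) + (12) = s^2 + 8.5*s + 29.86.
T(s) = (3*s + 11.4)/(s^2 + 8.5*s + 29.86)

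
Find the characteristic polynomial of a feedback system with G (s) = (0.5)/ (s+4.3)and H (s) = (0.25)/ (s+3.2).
Characteristic poly = G_den * H_den + G_num * H_num = (s^2 + 7.5*s + 13.76) + (0.125) = s^2 + 7.5*s + 13.885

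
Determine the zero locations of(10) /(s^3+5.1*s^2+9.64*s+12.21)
Numerator is a nonzero constant (10) → Zeros: none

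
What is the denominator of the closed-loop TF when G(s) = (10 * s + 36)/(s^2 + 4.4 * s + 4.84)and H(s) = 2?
Characteristic poly = G_den * H_den + G_num * H_num = (s^2 + 4.4*s + 4.84) + (20*s + 72) = s^2 + 24.4*s + 76.84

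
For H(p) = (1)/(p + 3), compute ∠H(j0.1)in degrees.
Substitute p = j*0.1: H(j0.1) = 0.332963 - 0.0110988j.
∠H(j0.1) = atan2(Im, Re) = atan2(-0.0110988, 0.332963) = -1.91°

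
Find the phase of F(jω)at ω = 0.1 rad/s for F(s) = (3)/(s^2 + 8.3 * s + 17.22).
Substitute s = j*0.1: F(j0.1) = 0.173913 - 0.00838742j.
∠F(j0.1) = atan2(Im, Re) = atan2(-0.00838742, 0.173913) = -2.76°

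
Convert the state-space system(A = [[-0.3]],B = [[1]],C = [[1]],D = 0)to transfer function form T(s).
T(s) = C(sI - A)⁻¹B + D.
Characteristic polynomial det(sI - A) = s + 0.3.
Numerator from C·adj(sI-A)·B + D·det(sI-A) = 1.
T(s) = (1)/(s + 0.3)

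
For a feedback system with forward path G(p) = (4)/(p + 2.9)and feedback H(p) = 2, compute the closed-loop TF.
Closed-loop T = G/(1+GH).
Numerator: G_num * H_den = 4.
Denominator: G_den * H_den + G_num * H_num = (p + 2.9) + (8) = p + 10.9.
T(p) = (4)/(p + 10.9)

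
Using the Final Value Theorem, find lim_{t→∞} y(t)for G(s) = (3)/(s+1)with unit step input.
FVT: lim_{t→∞} y(t) = lim_{s→0} s*Y(s) where Y(s) = G(s)/s.
= lim_{s→0} G(s) = G(0) = num(0)/den(0) = 3/1 = 3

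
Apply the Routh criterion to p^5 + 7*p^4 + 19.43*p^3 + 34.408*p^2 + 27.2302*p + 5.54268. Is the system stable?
Routh array:
p^5: [1, 19.43, 27.2302]; p^4: [7, 34.408, 5.54268]; p^3: [14.5146, 26.4384]; p^2: [21.6575, 5.54268]; p^1: [22.7237]; p^0: [5.54268]
First column: [1, 7, 14.5146, 21.6575, 22.7237, 5.54268]. Sign changes = 0.
Yes, stable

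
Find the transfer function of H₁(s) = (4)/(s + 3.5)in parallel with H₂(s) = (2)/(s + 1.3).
Parallel: H = H₁ + H₂ = (n₁·d₂ + n₂·d₁)/(d₁·d₂).
n₁·d₂ = 4*s + 5.2. n₂·d₁ = 2*s + 7. Sum = 6*s + 12.2. d₁·d₂ = s^2 + 4.8*s + 4.55.
H(s) = (6*s + 12.2)/(s^2 + 4.8*s + 4.55)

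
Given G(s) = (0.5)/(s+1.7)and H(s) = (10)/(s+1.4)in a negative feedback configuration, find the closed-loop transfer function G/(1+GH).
Closed-loop T = G/(1+GH).
Numerator: G_num * H_den = 0.5*s + 0.7.
Denominator: G_den * H_den + G_num * H_num = (s^2 + 3.1*s + 2.38) + (5) = s^2 + 3.1*s + 7.38.
T(s) = (0.5*s + 0.7)/(s^2 + 3.1*s + 7.38)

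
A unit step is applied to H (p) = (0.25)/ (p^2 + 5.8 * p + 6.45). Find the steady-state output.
FVT: lim_{t→∞} y(t) = lim_{p→0} p*Y(p) where Y(p) = H(p)/p.
= lim_{p→0} H(p) = H(0) = num(0)/den(0) = 0.25/6.45 = 0.03876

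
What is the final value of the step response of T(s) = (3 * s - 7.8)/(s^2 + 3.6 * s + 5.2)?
FVT: lim_{t→∞} y(t) = lim_{s→0} s*Y(s) where Y(s) = T(s)/s.
= lim_{s→0} T(s) = T(0) = num(0)/den(0) = -7.8/5.2 = -1.5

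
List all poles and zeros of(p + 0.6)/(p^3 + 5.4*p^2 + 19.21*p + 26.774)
Set denominator = 0: p^3 + 5.4*p^2 + 19.21*p + 26.774 = (p + 2.2)(p^2 + 3.2*p + 12.17) = 0 → Poles: -1.6 + 3.1j, -1.6 - 3.1j, -2.2
Set numerator = 0: p + 0.6 = 0 → Zeros: -0.6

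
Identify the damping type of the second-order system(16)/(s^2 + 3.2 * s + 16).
Standard form: ωn²/(s²+2ζωn·s+ωn²) gives ωn=4, ζ=0.4.
Underdamped (ζ = 0.4 < 1)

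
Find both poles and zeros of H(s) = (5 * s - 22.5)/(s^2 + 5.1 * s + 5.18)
Set denominator = 0: s^2 + 5.1*s + 5.18 = (s + 3.7)(s + 1.4) = 0 → Poles: -1.4, -3.7
Set numerator = 0: 5*s - 22.5 = 0 → Zeros: 4.5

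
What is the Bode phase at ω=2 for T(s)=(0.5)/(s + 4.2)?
Substitute s = j*2: T(j2) = 0.0970425 - 0.0462107j.
∠T(j2) = atan2(Im, Re) = atan2(-0.0462107, 0.0970425) = -25.46°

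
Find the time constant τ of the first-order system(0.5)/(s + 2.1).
First-order system: τ = -1/pole. Pole = -2.1. τ = -1/(-2.1) = 0.4762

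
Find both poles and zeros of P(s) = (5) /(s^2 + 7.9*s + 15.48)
Set denominator = 0: s^2 + 7.9*s + 15.48 = (s + 4.3)(s + 3.6) = 0 → Poles: -3.6, -4.3
Numerator is a nonzero constant (5) → Zeros: none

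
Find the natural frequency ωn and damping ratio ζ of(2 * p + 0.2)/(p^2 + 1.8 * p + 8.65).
Underdamped: complex pole -0.9 + 2.8j. ωn = |pole| = 2.941, ζ = -Re(pole)/ωn = 0.306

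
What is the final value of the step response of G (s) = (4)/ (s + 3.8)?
FVT: lim_{t→∞} y(t) = lim_{s→0} s*Y(s) where Y(s) = G(s)/s.
= lim_{s→0} G(s) = G(0) = num(0)/den(0) = 4/3.8 = 1.053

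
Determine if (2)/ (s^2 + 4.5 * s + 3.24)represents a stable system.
Denominator: s^2 + 4.5*s + 3.24 = (s + 3.6)(s + 0.9). Poles: -0.9, -3.6. All Re(p)<0: Yes (stable)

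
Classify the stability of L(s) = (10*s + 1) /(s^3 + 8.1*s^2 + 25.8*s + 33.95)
Denominator: s^3 + 8.1*s^2 + 25.8*s + 33.95 = (s + 3.5)(s^2 + 4.6*s + 9.7). Poles: -2.3 + 2.1j, -2.3 - 2.1j, -3.5. Stable (all poles in LHP)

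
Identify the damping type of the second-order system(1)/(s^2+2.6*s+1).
Standard form: ωn²/(s²+2ζωn·s+ωn²) gives ωn=1, ζ=1.3.
Overdamped (ζ = 1.3 > 1)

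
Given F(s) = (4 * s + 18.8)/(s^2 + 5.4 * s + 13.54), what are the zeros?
Set numerator = 0: 4*s + 18.8 = 0 → Zeros: -4.7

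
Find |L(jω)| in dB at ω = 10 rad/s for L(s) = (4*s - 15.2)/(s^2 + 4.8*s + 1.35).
Substitute s = j*10: L(j10) = 0.284109 - 0.267236j.
|L(j10)| = sqrt(Re² + Im²) = 0.39.
20*log₁₀(0.39) = -8.18 dB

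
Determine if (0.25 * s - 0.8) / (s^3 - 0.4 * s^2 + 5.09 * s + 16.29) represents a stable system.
Denominator: s^3 - 0.4*s^2 + 5.09*s + 16.29 = (s + 1.8)(s^2 - 2.2*s + 9.05). Poles: -1.8, 1.1 + 2.8j, 1.1 - 2.8j. All Re(p)<0: No (unstable)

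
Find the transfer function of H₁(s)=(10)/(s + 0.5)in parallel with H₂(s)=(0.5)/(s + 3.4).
Parallel: H = H₁ + H₂ = (n₁·d₂ + n₂·d₁)/(d₁·d₂).
n₁·d₂ = 10*s + 34. n₂·d₁ = 0.5*s + 0.25. Sum = 10.5*s + 34.25. d₁·d₂ = s^2 + 3.9*s + 1.7.
H(s) = (10.5*s + 34.25)/(s^2 + 3.9*s + 1.7)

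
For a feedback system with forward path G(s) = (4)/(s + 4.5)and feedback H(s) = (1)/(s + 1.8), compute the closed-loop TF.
Closed-loop T = G/(1+GH).
Numerator: G_num * H_den = 4*s + 7.2.
Denominator: G_den * H_den + G_num * H_num = (s^2 + 6.3*s + 8.1) + (4) = s^2 + 6.3*s + 12.1.
T(s) = (4*s + 7.2)/(s^2 + 6.3*s + 12.1)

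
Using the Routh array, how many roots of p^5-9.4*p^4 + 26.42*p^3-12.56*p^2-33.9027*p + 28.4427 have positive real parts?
Routh array:
p^5: [1, 26.42, -33.9027]; p^4: [-9.4, -12.56, 28.4427]; p^3: [25.0838, -30.8769]; p^2: [-24.1309, 28.4427]; p^1: [-1.31099]; p^0: [28.4427]
First column: [1, -9.4, 25.0838, -24.1309, -1.31099, 28.4427]. Sign changes = RHP roots = 4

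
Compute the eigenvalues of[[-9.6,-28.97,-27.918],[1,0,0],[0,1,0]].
Eigenvalues solve det(λI - A) = 0.
Characteristic polynomial: λ^3 + 9.6*λ^2 + 28.97*λ + 27.918 = 0.
Factor: (λ + 2.2)(λ + 4.7)(λ + 2.7) = 0.
Roots: -2.2, -2.7, -4.7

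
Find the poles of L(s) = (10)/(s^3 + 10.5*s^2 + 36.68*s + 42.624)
Set denominator = 0: s^3 + 10.5*s^2 + 36.68*s + 42.624 = (s + 3.2)(s + 3.7)(s + 3.6) = 0 → Poles: -3.2, -3.6, -3.7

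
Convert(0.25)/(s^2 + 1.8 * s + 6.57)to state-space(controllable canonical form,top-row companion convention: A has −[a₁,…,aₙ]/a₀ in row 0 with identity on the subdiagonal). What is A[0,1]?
Reachable canonical form for den = s^2 + 1.8*s + 6.57: top row of A = -[a₁,a₂,...,aₙ]/a₀, ones on the subdiagonal, zeros elsewhere.
A = [[-1.8, -6.57], [1, 0]].
A[0,1] = -6.57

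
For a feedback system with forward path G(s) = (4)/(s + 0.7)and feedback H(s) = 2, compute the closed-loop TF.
Closed-loop T = G/(1+GH).
Numerator: G_num * H_den = 4.
Denominator: G_den * H_den + G_num * H_num = (s + 0.7) + (8) = s + 8.7.
T(s) = (4)/(s + 8.7)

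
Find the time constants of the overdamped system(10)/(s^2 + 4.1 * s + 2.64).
Overdamped: real poles at -0.8, -3.3. τ = -1/pole → τ₁ = 1.25, τ₂ = 0.303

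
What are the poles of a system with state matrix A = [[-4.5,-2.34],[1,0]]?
Eigenvalues solve det(λI - A) = 0.
Characteristic polynomial: λ^2 + 4.5*λ + 2.34 = 0.
Factor: (λ + 3.9)(λ + 0.6) = 0.
Roots: -0.6, -3.9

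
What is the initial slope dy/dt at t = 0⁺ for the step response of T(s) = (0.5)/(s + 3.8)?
IVT: y'(0⁺) = lim_{s→∞} s²·Y(s) = lim_{s→∞} s·T(s).
deg(num) = 0, deg(den) = 1, relative degree = 1, so s·T(s) → (leading num)/(leading den) = 0.5/1 = 0.5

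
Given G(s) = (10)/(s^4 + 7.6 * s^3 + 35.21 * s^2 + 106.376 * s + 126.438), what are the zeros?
Numerator is a nonzero constant (10) → Zeros: none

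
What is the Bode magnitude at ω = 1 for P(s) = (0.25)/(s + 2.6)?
Substitute s = j*1: P(j1) = 0.0837629 - 0.0322165j.
|P(j1)| = sqrt(Re² + Im²) = 0.08974.
20*log₁₀(0.08974) = -20.94 dB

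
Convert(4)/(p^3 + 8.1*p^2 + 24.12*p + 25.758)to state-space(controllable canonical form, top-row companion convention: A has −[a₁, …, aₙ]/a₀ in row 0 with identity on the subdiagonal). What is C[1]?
Reachable canonical form: C = numerator coefficients (right-aligned, zero-padded to length n).
num = 4, C = [[0, 0, 4]].
C[1] = 0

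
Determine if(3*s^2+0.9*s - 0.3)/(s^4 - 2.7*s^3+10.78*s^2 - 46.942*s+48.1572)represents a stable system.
Denominator: s^4 - 2.7*s^3 + 10.78*s^2 - 46.942*s + 48.1572 = (s - 1.4)(s - 2.7)(s^2 + 1.4*s + 12.74). Poles: -0.7 + 3.5j, -0.7 - 3.5j, 1.4, 2.7. All Re(p)<0: No (unstable)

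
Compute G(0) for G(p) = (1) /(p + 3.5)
DC gain = G(0) = num(0)/den(0) = 1/3.5 = 0.2857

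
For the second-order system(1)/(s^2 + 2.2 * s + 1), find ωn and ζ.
Standard form: ωn²/(s²+2ζωn·s+ωn²).
const=1=ωn² → ωn=1, s coeff=2.2=2ζωn → ζ=1.1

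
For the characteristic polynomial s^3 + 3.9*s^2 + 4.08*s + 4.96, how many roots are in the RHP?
s^3 + 3.9*s^2 + 4.08*s + 4.96 = (s + 3.1)(s^2 + 0.8*s + 1.6). Poles: -0.4 + 1.2j, -0.4 - 1.2j, -3.1. RHP poles (Re>0): 0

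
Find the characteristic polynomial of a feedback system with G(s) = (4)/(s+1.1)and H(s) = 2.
Characteristic poly = G_den * H_den + G_num * H_num = (s + 1.1) + (8) = s + 9.1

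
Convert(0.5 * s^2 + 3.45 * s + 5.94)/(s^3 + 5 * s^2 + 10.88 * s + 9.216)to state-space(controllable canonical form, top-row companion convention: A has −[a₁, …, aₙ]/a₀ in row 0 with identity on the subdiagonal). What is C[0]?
Reachable canonical form: C = numerator coefficients (right-aligned, zero-padded to length n).
num = 0.5*s^2 + 3.45*s + 5.94, C = [[0.5, 3.45, 5.94]].
C[0] = 0.5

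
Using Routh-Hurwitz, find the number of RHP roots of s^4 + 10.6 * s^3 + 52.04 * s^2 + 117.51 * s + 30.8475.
Routh array:
s^4: [1, 52.04, 30.8475]; s^3: [10.6, 117.51]; s^2: [40.9542, 30.8475]; s^1: [109.526]; s^0: [30.8475]
First column: [1, 10.6, 40.9542, 109.526, 30.8475]. Sign changes = RHP roots = 0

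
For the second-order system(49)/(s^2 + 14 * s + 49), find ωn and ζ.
Standard form: ωn²/(s²+2ζωn·s+ωn²).
const=49=ωn² → ωn=7, s coeff=14=2ζωn → ζ=1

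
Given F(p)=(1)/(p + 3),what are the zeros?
Numerator is a nonzero constant (1) → Zeros: none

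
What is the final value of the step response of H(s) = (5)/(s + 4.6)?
FVT: lim_{t→∞} y(t) = lim_{s→0} s*Y(s) where Y(s) = H(s)/s.
= lim_{s→0} H(s) = H(0) = num(0)/den(0) = 5/4.6 = 1.087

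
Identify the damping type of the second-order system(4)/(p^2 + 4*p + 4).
Standard form: ωn²/(p²+2ζωn·p+ωn²) gives ωn=2, ζ=1.
Critically damped (ζ = 1)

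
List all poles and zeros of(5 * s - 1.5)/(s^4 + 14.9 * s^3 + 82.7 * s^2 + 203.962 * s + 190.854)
Set denominator = 0: s^4 + 14.9*s^3 + 82.7*s^2 + 203.962*s + 190.854 = (s + 4.6)(s + 4.5)(s^2 + 5.8*s + 9.22) = 0 → Poles: -2.9 + 0.9j, -2.9 - 0.9j, -4.5, -4.6
Set numerator = 0: 5*s - 1.5 = 0 → Zeros: 0.3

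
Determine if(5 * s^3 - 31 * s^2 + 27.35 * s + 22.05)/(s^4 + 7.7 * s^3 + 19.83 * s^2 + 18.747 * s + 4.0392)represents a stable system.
Denominator: s^4 + 7.7*s^3 + 19.83*s^2 + 18.747*s + 4.0392 = (s + 1.7)(s + 0.3)(s + 3.3)(s + 2.4). Poles: -0.3, -1.7, -2.4, -3.3. All Re(p)<0: Yes (stable)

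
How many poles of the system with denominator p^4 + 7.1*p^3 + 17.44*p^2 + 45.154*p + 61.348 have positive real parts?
p^4 + 7.1*p^3 + 17.44*p^2 + 45.154*p + 61.348 = (p + 2)(p + 4.9)(p^2 + 0.2*p + 6.26). Poles: -0.1 + 2.5j, -0.1 - 2.5j, -2, -4.9. RHP poles (Re>0): 0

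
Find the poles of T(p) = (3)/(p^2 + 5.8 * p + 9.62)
Set denominator = 0: p^2 + 5.8*p + 9.62 = 0 → Poles: -2.9 + 1.1j, -2.9 - 1.1j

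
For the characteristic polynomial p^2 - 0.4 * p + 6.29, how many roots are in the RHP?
Poles: 0.2 + 2.5j, 0.2 - 2.5j. RHP poles (Re>0): 2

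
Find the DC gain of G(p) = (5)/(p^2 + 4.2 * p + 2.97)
DC gain = G(0) = num(0)/den(0) = 5/2.97 = 1.684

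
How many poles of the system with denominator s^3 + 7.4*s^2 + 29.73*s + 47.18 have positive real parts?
s^3 + 7.4*s^2 + 29.73*s + 47.18 = (s + 2.8)(s^2 + 4.6*s + 16.85). Poles: -2.3 + 3.4j, -2.3 - 3.4j, -2.8. RHP poles (Re>0): 0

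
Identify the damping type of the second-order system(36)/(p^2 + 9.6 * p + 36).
Standard form: ωn²/(p²+2ζωn·p+ωn²) gives ωn=6, ζ=0.8.
Underdamped (ζ = 0.8 < 1)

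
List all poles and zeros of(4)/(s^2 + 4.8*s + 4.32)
Set denominator = 0: s^2 + 4.8*s + 4.32 = (s + 3.6)(s + 1.2) = 0 → Poles: -1.2, -3.6
Numerator is a nonzero constant (4) → Zeros: none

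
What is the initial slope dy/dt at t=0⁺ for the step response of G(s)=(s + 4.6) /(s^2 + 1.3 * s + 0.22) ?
IVT: y'(0⁺) = lim_{s→∞} s²·Y(s) = lim_{s→∞} s·G(s).
deg(num) = 1, deg(den) = 2, relative degree = 1, so s·G(s) → (leading num)/(leading den) = 1/1 = 1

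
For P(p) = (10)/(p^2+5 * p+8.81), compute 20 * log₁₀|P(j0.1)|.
Substitute p = j*0.1: P(j0.1) = 1.13271 - 0.0643583j.
|P(j0.1)| = sqrt(Re² + Im²) = 1.135.
20*log₁₀(1.135) = 1.10 dB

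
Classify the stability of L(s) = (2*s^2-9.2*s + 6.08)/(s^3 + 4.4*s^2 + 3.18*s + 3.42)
Denominator: s^3 + 4.4*s^2 + 3.18*s + 3.42 = (s + 3.8)(s^2 + 0.6*s + 0.9). Poles: -0.3 + 0.9j, -0.3 - 0.9j, -3.8. Stable (all poles in LHP)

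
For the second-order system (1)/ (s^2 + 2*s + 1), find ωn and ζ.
Standard form: ωn²/(s²+2ζωn·s+ωn²).
const=1=ωn² → ωn=1, s coeff=2=2ζωn → ζ=1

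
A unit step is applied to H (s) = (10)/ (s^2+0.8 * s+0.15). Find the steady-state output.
FVT: lim_{t→∞} y(t) = lim_{s→0} s*Y(s) where Y(s) = H(s)/s.
= lim_{s→0} H(s) = H(0) = num(0)/den(0) = 10/0.15 = 66.67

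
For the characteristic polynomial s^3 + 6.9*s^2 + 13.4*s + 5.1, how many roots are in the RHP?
s^3 + 6.9*s^2 + 13.4*s + 5.1 = (s + 3.4)(s + 3)(s + 0.5). Poles: -0.5, -3, -3.4. RHP poles (Re>0): 0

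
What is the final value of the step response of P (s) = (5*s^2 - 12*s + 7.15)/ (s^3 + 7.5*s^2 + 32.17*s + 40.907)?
FVT: lim_{t→∞} y(t) = lim_{s→0} s*Y(s) where Y(s) = P(s)/s.
= lim_{s→0} P(s) = P(0) = num(0)/den(0) = 7.15/40.907 = 0.1748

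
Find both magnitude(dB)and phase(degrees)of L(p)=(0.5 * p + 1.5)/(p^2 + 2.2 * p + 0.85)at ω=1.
Substitute p = j*1: L(j1) = 0.179949 - 0.694087j.
|L| = 20*log₁₀(sqrt(Re²+Im²)) = -2.89 dB.
∠L = atan2(Im, Re) = -75.47°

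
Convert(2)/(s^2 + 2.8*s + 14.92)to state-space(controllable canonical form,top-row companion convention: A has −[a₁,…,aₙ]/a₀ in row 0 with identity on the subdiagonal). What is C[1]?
Reachable canonical form: C = numerator coefficients (right-aligned, zero-padded to length n).
num = 2, C = [[0, 2]].
C[1] = 2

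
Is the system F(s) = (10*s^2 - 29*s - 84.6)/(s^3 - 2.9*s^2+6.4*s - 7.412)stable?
Denominator: s^3 - 2.9*s^2 + 6.4*s - 7.412 = (s - 1.7)(s^2 - 1.2*s + 4.36). Poles: 0.6 + 2j, 0.6 - 2j, 1.7. All Re(p)<0: No (unstable)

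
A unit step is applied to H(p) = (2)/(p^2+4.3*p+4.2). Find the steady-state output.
FVT: lim_{t→∞} y(t) = lim_{p→0} p*Y(p) where Y(p) = H(p)/p.
= lim_{p→0} H(p) = H(0) = num(0)/den(0) = 2/4.2 = 0.4762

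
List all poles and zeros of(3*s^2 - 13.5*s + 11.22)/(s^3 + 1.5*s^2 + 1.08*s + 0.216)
Set denominator = 0: s^3 + 1.5*s^2 + 1.08*s + 0.216 = (s + 0.3)(s^2 + 1.2*s + 0.72) = 0 → Poles: -0.3, -0.6 + 0.6j, -0.6 - 0.6j
Set numerator = 0: 3*s^2 - 13.5*s + 11.22 = 3*(s - 3.4)(s - 1.1) = 0 → Zeros: 1.1, 3.4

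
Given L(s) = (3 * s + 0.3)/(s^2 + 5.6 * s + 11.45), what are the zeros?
Set numerator = 0: 3*s + 0.3 = 0 → Zeros: -0.1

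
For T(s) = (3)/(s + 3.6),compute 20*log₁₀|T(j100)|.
Substitute s = j*100: T(j100) = 0.0010786 - 0.0299612j.
|T(j100)| = sqrt(Re² + Im²) = 0.02998.
20*log₁₀(0.02998) = -30.46 dB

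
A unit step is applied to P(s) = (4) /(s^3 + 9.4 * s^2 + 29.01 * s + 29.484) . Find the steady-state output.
FVT: lim_{t→∞} y(t) = lim_{s→0} s*Y(s) where Y(s) = P(s)/s.
= lim_{s→0} P(s) = P(0) = num(0)/den(0) = 4/29.484 = 0.1357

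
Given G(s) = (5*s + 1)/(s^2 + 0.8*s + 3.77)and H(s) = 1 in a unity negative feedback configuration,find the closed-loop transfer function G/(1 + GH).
Closed-loop T = G/(1+GH).
Numerator: G_num * H_den = 5*s + 1.
Denominator: G_den * H_den + G_num * H_num = (s^2 + 0.8*s + 3.77) + (5*s + 1) = s^2 + 5.8*s + 4.77.
T(s) = (5*s + 1)/(s^2 + 5.8*s + 4.77)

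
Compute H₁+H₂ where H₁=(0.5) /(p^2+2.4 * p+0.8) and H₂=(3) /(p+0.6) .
Parallel: H = H₁ + H₂ = (n₁·d₂ + n₂·d₁)/(d₁·d₂).
n₁·d₂ = 0.5*p + 0.3. n₂·d₁ = 3*p^2 + 7.2*p + 2.4. Sum = 3*p^2 + 7.7*p + 2.7. d₁·d₂ = p^3 + 3*p^2 + 2.24*p + 0.48.
H(p) = (3*p^2 + 7.7*p + 2.7)/(p^3 + 3*p^2 + 2.24*p + 0.48)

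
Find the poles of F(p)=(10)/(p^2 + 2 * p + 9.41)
Set denominator = 0: p^2 + 2*p + 9.41 = 0 → Poles: -1 + 2.9j, -1 - 2.9j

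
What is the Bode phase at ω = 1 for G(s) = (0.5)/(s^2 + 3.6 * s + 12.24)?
Substitute s = j*1: G(j1) = 0.0403453 - 0.012922j.
∠G(j1) = atan2(Im, Re) = atan2(-0.012922, 0.0403453) = -17.76°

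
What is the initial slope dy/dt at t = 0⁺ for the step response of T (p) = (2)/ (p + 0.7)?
IVT: y'(0⁺) = lim_{p→∞} p²·Y(p) = lim_{p→∞} p·T(p).
deg(num) = 0, deg(den) = 1, relative degree = 1, so p·T(p) → (leading num)/(leading den) = 2/1 = 2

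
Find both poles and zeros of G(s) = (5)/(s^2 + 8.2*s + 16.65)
Set denominator = 0: s^2 + 8.2*s + 16.65 = (s + 4.5)(s + 3.7) = 0 → Poles: -3.7, -4.5
Numerator is a nonzero constant (5) → Zeros: none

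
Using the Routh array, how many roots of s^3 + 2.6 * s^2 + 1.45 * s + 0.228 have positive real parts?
Routh array:
s^3: [1, 1.45]; s^2: [2.6, 0.228]; s^1: [1.36231]; s^0: [0.228]
First column: [1, 2.6, 1.36231, 0.228]. Sign changes = RHP roots = 0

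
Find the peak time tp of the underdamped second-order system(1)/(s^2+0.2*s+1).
Standard form: ωn²/(s²+2ζωn·s+ωn²) → ωn = 1, ζ = 0.1.
ωd = ωn·√(1-ζ²) = 1·√(1-0.1²) = 0.995.
tp = π/ωd = π/0.995 = 3.157 s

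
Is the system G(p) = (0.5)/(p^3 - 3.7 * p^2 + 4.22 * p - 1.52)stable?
Denominator: p^3 - 3.7*p^2 + 4.22*p - 1.52 = (p - 1.9)(p - 0.8)(p - 1). Poles: 0.8, 1, 1.9. All Re(p)<0: No (unstable)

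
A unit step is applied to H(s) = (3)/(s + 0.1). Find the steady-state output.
FVT: lim_{t→∞} y(t) = lim_{s→0} s*Y(s) where Y(s) = H(s)/s.
= lim_{s→0} H(s) = H(0) = num(0)/den(0) = 3/0.1 = 30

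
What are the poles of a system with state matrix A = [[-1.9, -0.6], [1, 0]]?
Eigenvalues solve det(λI - A) = 0.
Characteristic polynomial: λ^2 + 1.9*λ + 0.6 = 0.
Factor: (λ + 0.4)(λ + 1.5) = 0.
Roots: -0.4, -1.5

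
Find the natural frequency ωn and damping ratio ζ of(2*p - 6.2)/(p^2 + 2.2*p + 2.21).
Underdamped: complex pole -1.1 + 1j. ωn = |pole| = 1.487, ζ = -Re(pole)/ωn = 0.7399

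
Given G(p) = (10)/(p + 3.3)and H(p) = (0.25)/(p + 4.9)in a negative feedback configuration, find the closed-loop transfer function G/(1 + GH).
Closed-loop T = G/(1+GH).
Numerator: G_num * H_den = 10*p + 49.
Denominator: G_den * H_den + G_num * H_num = (p^2 + 8.2*p + 16.17) + (2.5) = p^2 + 8.2*p + 18.67.
T(p) = (10*p + 49)/(p^2 + 8.2*p + 18.67)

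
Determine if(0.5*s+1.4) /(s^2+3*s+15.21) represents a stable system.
Denominator: s^2 + 3*s + 15.21. Poles: -1.5 + 3.6j, -1.5 - 3.6j. All Re(p)<0: Yes (stable)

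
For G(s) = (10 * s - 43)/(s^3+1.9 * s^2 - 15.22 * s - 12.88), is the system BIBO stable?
Denominator: s^3 + 1.9*s^2 - 15.22*s - 12.88 = (s - 3.5)(s + 4.6)(s + 0.8). Poles: -0.8, -4.6, 3.5. All Re(p)<0: No (unstable)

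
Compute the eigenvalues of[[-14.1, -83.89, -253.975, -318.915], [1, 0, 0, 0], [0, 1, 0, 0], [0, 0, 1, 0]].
Eigenvalues solve det(λI - A) = 0.
Characteristic polynomial: λ^4 + 14.1*λ^3 + 83.89*λ^2 + 253.975*λ + 318.915 = 0.
Factor: (λ + 4.5)(λ + 3.8)(λ^2 + 5.8*λ + 18.65) = 0.
Roots: -2.9 + 3.2j, -2.9 - 3.2j, -3.8, -4.5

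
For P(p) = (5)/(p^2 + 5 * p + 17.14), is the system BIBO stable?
Denominator: p^2 + 5*p + 17.14. Poles: -2.5 + 3.3j, -2.5 - 3.3j. All Re(p)<0: Yes (stable)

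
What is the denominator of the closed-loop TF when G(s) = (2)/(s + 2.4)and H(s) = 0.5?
Characteristic poly = G_den * H_den + G_num * H_num = (s + 2.4) + (1) = s + 3.4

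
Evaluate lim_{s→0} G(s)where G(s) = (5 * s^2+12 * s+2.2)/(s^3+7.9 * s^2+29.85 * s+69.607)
DC gain = G(0) = num(0)/den(0) = 2.2/69.607 = 0.03161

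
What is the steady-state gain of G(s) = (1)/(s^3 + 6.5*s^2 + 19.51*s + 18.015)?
DC gain = G(0) = num(0)/den(0) = 1/18.015 = 0.05551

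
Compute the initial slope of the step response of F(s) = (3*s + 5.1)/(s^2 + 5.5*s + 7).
IVT: y'(0⁺) = lim_{s→∞} s²·Y(s) = lim_{s→∞} s·F(s).
deg(num) = 1, deg(den) = 2, relative degree = 1, so s·F(s) → (leading num)/(leading den) = 3/1 = 3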